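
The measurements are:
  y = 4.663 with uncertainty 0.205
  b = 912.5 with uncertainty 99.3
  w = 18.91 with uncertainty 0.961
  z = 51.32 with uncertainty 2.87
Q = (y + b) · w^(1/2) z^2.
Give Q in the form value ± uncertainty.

(1.050 ± 0.166) × 10^7

Let u = y + b = 917.2. δu = √(δy² + δb²) = √(0.0420 + 9860) = 99.3, so δu/u = 0.108.
Q is then a monomial in u, w, z:
δQ/Q = √((δu/u)² + (½·δw/w)² + (2·δz/z)²) = √(0.0117 + 0.000646 + 0.0125) = 0.158
Q = 1.05e+07, so δQ = 0.158 × 1.05e+07 = 1.66e+06.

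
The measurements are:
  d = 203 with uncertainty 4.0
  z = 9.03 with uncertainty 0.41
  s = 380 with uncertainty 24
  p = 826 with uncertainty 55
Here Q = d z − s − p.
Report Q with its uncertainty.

Let w = d·z = 1830. δw/w = √((1·δd/d)² + (1·δz/z)²) = √(0.000388 + 0.00206) = 0.0495, so δw = 90.7.
Q = w − s − p: δQ = √(δw² + δs² + δp²) = √(8230 + 576 + 3020) = 109
Q = 627.

627 ± 109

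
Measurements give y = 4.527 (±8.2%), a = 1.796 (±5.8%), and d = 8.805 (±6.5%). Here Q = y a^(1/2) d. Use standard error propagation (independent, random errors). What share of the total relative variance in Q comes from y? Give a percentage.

(δQ/Q)² = (1·δy/y)² + (½·δa/a)² + (1·δd/d)²
  y term: (1×0.0820)² = 0.00672
  a term: (0.5×0.0580)² = 0.000841
  d term: (1×0.0650)² = 0.00423
Total = 0.0118. Share from y = 0.00672/0.0118 = 0.570.

57.0%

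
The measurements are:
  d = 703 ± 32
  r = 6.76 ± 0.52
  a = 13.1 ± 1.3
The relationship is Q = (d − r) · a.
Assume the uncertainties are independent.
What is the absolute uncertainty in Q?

Let u = d − r = 696. δu = √(δd² + δr²) = √(1020 + 0.270) = 32.0, so δu/u = 0.0460.
Q is then a monomial in u, a:
δQ/Q = √((δu/u)² + (1·δa/a)²) = √(0.00211 + 0.00985) = 0.109
Q = 9120, so δQ = 0.109 × 9120 = 997.

997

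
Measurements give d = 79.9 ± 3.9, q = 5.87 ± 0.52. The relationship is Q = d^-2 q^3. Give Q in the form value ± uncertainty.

0.0317 ± 0.00897

Relative error in a monomial: (δQ/Q)² = Σ (nᵢ · δxᵢ/xᵢ)².
  (-2·δd/d)² = (-2×0.0488)² = 0.00953;  (3·δq/q)² = (3×0.0886)² = 0.0706
δQ/Q = √(0.0802) = 0.283
Q = 0.0317, so δQ = 0.283 × 0.0317 = 0.00897.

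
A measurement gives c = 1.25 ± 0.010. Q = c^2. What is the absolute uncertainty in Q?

Q is a product of powers, so relative uncertainties combine in quadrature:
  (2·δc/c)² = (2×0.00800)² = 0.000256
δQ/Q = √(0.000256) = 0.0160
Q = 1.56, so δQ = 0.0160 × 1.56 = 0.0250.

0.0250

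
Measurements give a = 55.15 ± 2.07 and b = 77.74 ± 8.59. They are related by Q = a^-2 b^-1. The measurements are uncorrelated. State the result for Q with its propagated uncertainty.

Relative error in a monomial: (δQ/Q)² = Σ (nᵢ · δxᵢ/xᵢ)².
  (-2·δa/a)² = (-2×0.0375)² = 0.00564;  (-1·δb/b)² = (-1×0.110)² = 0.0122
δQ/Q = √(0.0178) = 0.134
Q = 4.229e-06, so δQ = 0.134 × 4.229e-06 = 5.65e-07.

(4.229 ± 0.565) × 10^-6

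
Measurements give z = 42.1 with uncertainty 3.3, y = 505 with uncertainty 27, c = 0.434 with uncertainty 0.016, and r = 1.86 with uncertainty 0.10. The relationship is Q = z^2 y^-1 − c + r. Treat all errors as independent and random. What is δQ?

Let p = z^2·y^-1 = 3.51. δp/p = √((2·δz/z)² + (-1·δy/y)²) = √(0.0246 + 0.00286) = 0.166, so δp = 0.581.
Q = p − c + r: δQ = √(δp² + δc² + δr²) = √(0.338 + 0.000256 + 0.0100) = 0.590

0.590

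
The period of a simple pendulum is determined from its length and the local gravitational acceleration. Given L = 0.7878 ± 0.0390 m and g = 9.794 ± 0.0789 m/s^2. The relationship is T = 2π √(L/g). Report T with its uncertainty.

Each factor contributes (exponent × relative error)² to (δT/T)²:
  (½·δL/L)² = (0.5×0.0495)² = 0.000613;  (−½·δg/g)² = (-0.5×0.00806)² = 1.62e-05
δT/T = √(0.000629) = 0.0251
T = 1.782 s, so δT = 0.0251 × 1.782 = 0.0447 s.

1.782 ± 0.0447 s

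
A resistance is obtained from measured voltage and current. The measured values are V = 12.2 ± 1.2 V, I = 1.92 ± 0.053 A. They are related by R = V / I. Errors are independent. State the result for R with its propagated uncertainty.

Each factor contributes (exponent × relative error)² to (δR/R)²:
  (1·δV/V)² = (1×0.0984)² = 0.00967;  (-1·δI/I)² = (-1×0.0276)² = 0.000762
δR/R = √(0.0104) = 0.102
R = 6.35 Ω, so δR = 0.102 × 6.35 = 0.649 Ω.

6.35 ± 0.649 Ω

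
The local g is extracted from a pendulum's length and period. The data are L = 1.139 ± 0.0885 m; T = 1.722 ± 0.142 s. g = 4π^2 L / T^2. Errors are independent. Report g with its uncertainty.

Relative error in a monomial: (δg/g)² = Σ (nᵢ · δxᵢ/xᵢ)².
  (1·δL/L)² = (1×0.0777)² = 0.00604;  (-2·δT/T)² = (-2×0.0825)² = 0.0272
δg/g = √(0.0332) = 0.182
g = 15.16 m/s^2, so δg = 0.182 × 15.16 = 2.76 m/s^2.

15.16 ± 2.76 m/s^2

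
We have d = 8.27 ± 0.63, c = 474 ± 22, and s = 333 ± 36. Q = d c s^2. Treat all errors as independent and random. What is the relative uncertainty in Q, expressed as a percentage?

Each factor contributes (exponent × relative error)² to (δQ/Q)²:
  (1·δd/d)² = (1×0.0762)² = 0.00580;  (1·δc/c)² = (1×0.0464)² = 0.00215;  (2·δs/s)² = (2×0.108)² = 0.0467
δQ/Q = √(0.0547) = 0.234

23.4%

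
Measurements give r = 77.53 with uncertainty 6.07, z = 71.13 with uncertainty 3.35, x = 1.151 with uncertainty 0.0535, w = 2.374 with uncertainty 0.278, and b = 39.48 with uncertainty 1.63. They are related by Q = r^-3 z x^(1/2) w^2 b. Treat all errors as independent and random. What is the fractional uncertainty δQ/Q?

0.338

For a monomial Q ∝ r^-3, z, x^(1/2), w^2, b, fractional errors add in quadrature:
  (-3·δr/r)² = (-3×0.0783)² = 0.0552;  (1·δz/z)² = (1×0.0471)² = 0.00222;  (½·δx/x)² = (0.5×0.0465)² = 0.000540;  (2·δw/w)² = (2×0.117)² = 0.0549;  (1·δb/b)² = (1×0.0413)² = 0.00170
δQ/Q = √(0.114) = 0.338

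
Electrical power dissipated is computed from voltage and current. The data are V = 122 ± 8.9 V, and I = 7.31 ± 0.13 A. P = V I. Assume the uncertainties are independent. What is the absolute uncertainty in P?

P is a product of powers, so relative uncertainties combine in quadrature:
  (1·δV/V)² = (1×0.0730)² = 0.00532;  (1·δI/I)² = (1×0.0178)² = 0.000316
δP/P = √(0.00564) = 0.0751
P = 892 W, so δP = 0.0751 × 892 = 67.0 W.

67.0 W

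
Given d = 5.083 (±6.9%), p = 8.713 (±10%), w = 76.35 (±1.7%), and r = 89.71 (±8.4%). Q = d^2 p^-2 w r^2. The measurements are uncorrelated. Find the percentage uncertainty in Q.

29.6%

Relative error in a monomial: (δQ/Q)² = Σ (nᵢ · δxᵢ/xᵢ)².
  (2·δd/d)² = (2×0.0690)² = 0.0190;  (-2·δp/p)² = (-2×0.100)² = 0.0400;  (1·δw/w)² = (1×0.0170)² = 0.000289;  (2·δr/r)² = (2×0.0840)² = 0.0282
δQ/Q = √(0.0876) = 0.296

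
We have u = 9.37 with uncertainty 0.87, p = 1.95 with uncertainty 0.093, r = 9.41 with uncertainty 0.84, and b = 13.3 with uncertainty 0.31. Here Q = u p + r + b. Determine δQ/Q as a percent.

5.14%

Let w = u·p = 18.3. δw/w = √((1·δu/u)² + (1·δp/p)²) = √(0.00862 + 0.00227) = 0.104, so δw = 1.91.
Q = w + r + b: δQ = √(δw² + δr² + δb²) = √(3.64 + 0.706 + 0.0961) = 2.11
Q = 41.0, so δQ/Q = 2.11/41.0 = 0.0514.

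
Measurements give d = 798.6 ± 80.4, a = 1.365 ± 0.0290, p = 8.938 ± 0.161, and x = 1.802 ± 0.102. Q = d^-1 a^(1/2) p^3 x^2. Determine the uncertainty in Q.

0.547

Q is a product of powers, so relative uncertainties combine in quadrature:
  (-1·δd/d)² = (-1×0.101)² = 0.0101;  (½·δa/a)² = (0.5×0.0212)² = 0.000113;  (3·δp/p)² = (3×0.0180)² = 0.00292;  (2·δx/x)² = (2×0.0566)² = 0.0128
δQ/Q = √(0.0260) = 0.161
Q = 3.392, so δQ = 0.161 × 3.392 = 0.547.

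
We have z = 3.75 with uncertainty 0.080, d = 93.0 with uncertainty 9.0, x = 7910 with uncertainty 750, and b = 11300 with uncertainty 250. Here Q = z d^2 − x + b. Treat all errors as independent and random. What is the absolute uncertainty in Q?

6360

Let p = z·d^2 = 32400. δp/p = √((1·δz/z)² + (2·δd/d)²) = √(0.000455 + 0.0375) = 0.195, so δp = 6320.
Q = p − x + b: δQ = √(δp² + δx² + δb²) = √(3.99e+07 + 5.62e+05 + 62500) = 6360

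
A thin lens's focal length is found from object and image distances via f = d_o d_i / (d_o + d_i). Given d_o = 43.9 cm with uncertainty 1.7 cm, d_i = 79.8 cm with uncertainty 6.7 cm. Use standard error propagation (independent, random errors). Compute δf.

1.10 cm

∂f/∂d_o = (d_i/(d_o+d_i))² = 0.416;  ∂f/∂d_i = (d_o/(d_o+d_i))² = 0.126
δf = √((∂f/∂d_o · δd_o)² + (∂f/∂d_i · δd_i)²) = √(0.501 + 0.712) = 1.10 cm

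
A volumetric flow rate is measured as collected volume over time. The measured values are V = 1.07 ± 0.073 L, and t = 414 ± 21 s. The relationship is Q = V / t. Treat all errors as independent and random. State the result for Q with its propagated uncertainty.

0.00258 ± 0.000220 L/s

Relative error in a monomial: (δQ/Q)² = Σ (nᵢ · δxᵢ/xᵢ)².
  (1·δV/V)² = (1×0.0682)² = 0.00465;  (-1·δt/t)² = (-1×0.0507)² = 0.00257
δQ/Q = √(0.00723) = 0.0850
Q = 0.00258 L/s, so δQ = 0.0850 × 0.00258 = 0.000220 L/s.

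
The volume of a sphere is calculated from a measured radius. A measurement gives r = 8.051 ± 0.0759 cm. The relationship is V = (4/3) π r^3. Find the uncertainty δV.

61.8 cm^3

Since V is a product/quotient, work with relative uncertainties:
  (3·δr/r)² = (3×0.00943)² = 0.000800
δV/V = √(0.000800) = 0.0283
V = 2186 cm^3, so δV = 0.0283 × 2186 = 61.8 cm^3.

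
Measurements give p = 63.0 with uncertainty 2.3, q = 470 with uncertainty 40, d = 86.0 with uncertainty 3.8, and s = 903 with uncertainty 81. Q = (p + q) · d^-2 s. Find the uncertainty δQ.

Let u = p + q = 533. δu = √(δp² + δq²) = √(5.29 + 1600) = 40.1, so δu/u = 0.0752.
Q is then a monomial in u, d, s:
δQ/Q = √((δu/u)² + (-2·δd/d)² + (1·δs/s)²) = √(0.00565 + 0.00781 + 0.00805) = 0.147
Q = 65.1, so δQ = 0.147 × 65.1 = 9.54.

9.54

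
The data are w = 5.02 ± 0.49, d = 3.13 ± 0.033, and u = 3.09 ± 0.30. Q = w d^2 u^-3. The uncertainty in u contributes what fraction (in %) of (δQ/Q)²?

(δQ/Q)² = (1·δw/w)² + (2·δd/d)² + (-3·δu/u)²
  w term: (1×0.0976)² = 0.00953
  d term: (2×0.0105)² = 0.000445
  u term: (-3×0.0971)² = 0.0848
Total = 0.0948. Share from u = 0.0848/0.0948 = 0.895.

89.5%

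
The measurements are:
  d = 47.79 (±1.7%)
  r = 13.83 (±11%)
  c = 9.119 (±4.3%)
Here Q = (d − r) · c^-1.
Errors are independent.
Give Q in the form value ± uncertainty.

Let u = d − r = 33.96. δu = √(δd² + δr²) = √(0.660 + 2.31) = 1.72, so δu/u = 0.0508.
Q is then a monomial in u, c:
δQ/Q = √((δu/u)² + (-1·δc/c)²) = √(0.00258 + 0.00185) = 0.0665
Q = 3.724, so δQ = 0.0665 × 3.724 = 0.248.

3.724 ± 0.248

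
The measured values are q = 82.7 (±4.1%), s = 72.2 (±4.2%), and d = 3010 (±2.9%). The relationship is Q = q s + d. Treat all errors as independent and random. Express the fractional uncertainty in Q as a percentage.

Let p = q·s = 5970. δp/p = √((1·δq/q)² + (1·δs/s)²) = √(0.00168 + 0.00176) = 0.0587, so δp = 350.
Q = p + d: δQ = √(δp² + δd²) = √(1.23e+05 + 7620) = 361
Q = 8980, so δQ/Q = 361/8980 = 0.0402.

4.02%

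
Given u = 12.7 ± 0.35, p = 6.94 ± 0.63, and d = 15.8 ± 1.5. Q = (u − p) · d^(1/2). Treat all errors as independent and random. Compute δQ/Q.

Let w = u − p = 5.76. δw = √(δu² + δp²) = √(0.122 + 0.397) = 0.721, so δw/w = 0.125.
Q is then a monomial in w, d:
δQ/Q = √((δw/w)² + (½·δd/d)²) = √(0.0157 + 0.00225) = 0.134

0.134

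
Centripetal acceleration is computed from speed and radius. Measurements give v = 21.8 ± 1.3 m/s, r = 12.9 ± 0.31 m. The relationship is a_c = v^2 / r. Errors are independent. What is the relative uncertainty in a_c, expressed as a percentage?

Products/powers → add relative errors in quadrature, weighted by exponent:
  (2·δv/v)² = (2×0.0596)² = 0.0142;  (-1·δr/r)² = (-1×0.0240)² = 0.000577
δa_c/a_c = √(0.0148) = 0.122

12.2%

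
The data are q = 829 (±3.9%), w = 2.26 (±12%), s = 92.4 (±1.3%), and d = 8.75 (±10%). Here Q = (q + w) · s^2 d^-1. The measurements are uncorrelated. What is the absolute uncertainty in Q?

Let u = q + w = 831. δu = √(δq² + δw²) = √(1050 + 0.0735) = 32.3, so δu/u = 0.0389.
Q is then a monomial in u, s, d:
δQ/Q = √((δu/u)² + (2·δs/s)² + (-1·δd/d)²) = √(0.00151 + 0.000676 + 0.0100) = 0.110
Q = 8.11e+05, so δQ = 0.110 × 8.11e+05 = 89500.

89500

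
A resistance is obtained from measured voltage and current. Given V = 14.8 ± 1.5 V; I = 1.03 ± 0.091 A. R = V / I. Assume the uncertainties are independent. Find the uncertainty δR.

1.93 Ω

R is a product of powers, so relative uncertainties combine in quadrature:
  (1·δV/V)² = (1×0.101)² = 0.0103;  (-1·δI/I)² = (-1×0.0883)² = 0.00781
δR/R = √(0.0181) = 0.134
R = 14.4 Ω, so δR = 0.134 × 14.4 = 1.93 Ω.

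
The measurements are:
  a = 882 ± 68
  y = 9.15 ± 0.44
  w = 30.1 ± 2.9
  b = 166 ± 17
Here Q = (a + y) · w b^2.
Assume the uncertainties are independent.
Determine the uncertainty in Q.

Let u = a + y = 891. δu = √(δa² + δy²) = √(4620 + 0.194) = 68.0, so δu/u = 0.0763.
Q is then a monomial in u, w, b:
δQ/Q = √((δu/u)² + (1·δw/w)² + (2·δb/b)²) = √(0.00582 + 0.00928 + 0.0420) = 0.239
Q = 7.39e+08, so δQ = 0.239 × 7.39e+08 = 1.77e+08.

1.77e+08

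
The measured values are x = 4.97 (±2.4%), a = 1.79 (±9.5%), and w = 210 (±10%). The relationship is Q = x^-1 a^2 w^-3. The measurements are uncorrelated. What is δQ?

For a monomial Q ∝ x^-1, a^2, w^-3, fractional errors add in quadrature:
  (-1·δx/x)² = (-1×0.0240)² = 0.000576;  (2·δa/a)² = (2×0.0950)² = 0.0361;  (-3·δw/w)² = (-3×0.100)² = 0.0900
δQ/Q = √(0.127) = 0.356
Q = 6.96e-08, so δQ = 0.356 × 6.96e-08 = 2.48e-08.

2.48e-08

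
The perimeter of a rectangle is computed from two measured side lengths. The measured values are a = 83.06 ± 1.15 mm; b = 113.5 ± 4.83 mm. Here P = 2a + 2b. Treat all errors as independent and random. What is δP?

P is a linear combination, so absolute uncertainties add in quadrature:
  (2·δa)² = 5.29;  (2·δb)² = 93.3
δP = √(98.6) = 9.93 mm

9.93 mm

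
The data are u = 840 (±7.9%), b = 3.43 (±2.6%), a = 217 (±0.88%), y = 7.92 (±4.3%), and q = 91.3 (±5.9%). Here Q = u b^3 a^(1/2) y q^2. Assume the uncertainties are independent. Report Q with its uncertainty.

Since Q is a product/quotient, work with relative uncertainties:
  (1·δu/u)² = (1×0.0790)² = 0.00624;  (3·δb/b)² = (3×0.0260)² = 0.00608;  (½·δa/a)² = (0.5×0.00880)² = 1.94e-05;  (1·δy/y)² = (1×0.0430)² = 0.00185;  (2·δq/q)² = (2×0.0590)² = 0.0139
δQ/Q = √(0.0281) = 0.168
Q = 3.3e+10, so δQ = 0.168 × 3.3e+10 = 5.53e+09.

(3.30 ± 0.553) × 10^10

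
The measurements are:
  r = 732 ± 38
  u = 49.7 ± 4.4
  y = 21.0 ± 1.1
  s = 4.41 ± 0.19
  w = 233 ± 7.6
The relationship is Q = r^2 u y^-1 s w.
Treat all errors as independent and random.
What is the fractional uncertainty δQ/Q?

0.156

Each factor contributes (exponent × relative error)² to (δQ/Q)²:
  (2·δr/r)² = (2×0.0519)² = 0.0108;  (1·δu/u)² = (1×0.0885)² = 0.00784;  (-1·δy/y)² = (-1×0.0524)² = 0.00274;  (1·δs/s)² = (1×0.0431)² = 0.00186;  (1·δw/w)² = (1×0.0326)² = 0.00106
δQ/Q = √(0.0243) = 0.156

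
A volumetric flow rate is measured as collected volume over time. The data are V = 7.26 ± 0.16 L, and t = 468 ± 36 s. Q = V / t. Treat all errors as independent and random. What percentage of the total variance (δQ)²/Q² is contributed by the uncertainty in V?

7.59%

(δQ/Q)² = (1·δV/V)² + (-1·δt/t)²
  V term: (1×0.0220)² = 0.000486
  t term: (-1×0.0769)² = 0.00592
Total = 0.00640. Share from V = 0.000486/0.00640 = 0.0759.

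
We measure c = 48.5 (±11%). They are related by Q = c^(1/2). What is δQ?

0.383

Relative error in a monomial: (δQ/Q)² = Σ (nᵢ · δxᵢ/xᵢ)².
  (½·δc/c)² = (0.5×0.110)² = 0.00302
δQ/Q = √(0.00302) = 0.0550
Q = 6.96, so δQ = 0.0550 × 6.96 = 0.383.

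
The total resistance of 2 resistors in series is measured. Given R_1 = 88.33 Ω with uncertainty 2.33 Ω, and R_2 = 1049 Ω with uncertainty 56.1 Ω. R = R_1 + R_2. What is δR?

56.1 Ω

Each term contributes (cᵢ δxᵢ)² to (δR)²:
  (δR_1)² = 5.43;  (δR_2)² = 3150
δR = √(3150) = 56.1 Ω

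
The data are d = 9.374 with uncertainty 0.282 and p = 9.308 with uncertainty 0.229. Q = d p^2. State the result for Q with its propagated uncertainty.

812.2 ± 46.8

Q is a product of powers, so relative uncertainties combine in quadrature:
  (1·δd/d)² = (1×0.0301)² = 0.000905;  (2·δp/p)² = (2×0.0246)² = 0.00242
δQ/Q = √(0.00333) = 0.0577
Q = 812.2, so δQ = 0.0577 × 812.2 = 46.8.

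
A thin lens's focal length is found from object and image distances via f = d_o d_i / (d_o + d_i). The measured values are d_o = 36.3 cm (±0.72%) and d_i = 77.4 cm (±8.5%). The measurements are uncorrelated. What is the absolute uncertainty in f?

∂f/∂d_o = (d_i/(d_o+d_i))² = 0.463;  ∂f/∂d_i = (d_o/(d_o+d_i))² = 0.102
δf = √((∂f/∂d_o · δd_o)² + (∂f/∂d_i · δd_i)²) = √(0.0147 + 0.450) = 0.681 cm

0.681 cm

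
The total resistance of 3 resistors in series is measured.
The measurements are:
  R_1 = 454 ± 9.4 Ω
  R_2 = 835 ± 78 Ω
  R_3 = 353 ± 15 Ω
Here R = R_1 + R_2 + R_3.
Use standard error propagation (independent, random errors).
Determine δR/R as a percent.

4.87%

For a sum/difference, combine absolute errors in quadrature:
  (δR_1)² = 88.4;  (δR_2)² = 6080;  (δR_3)² = 225
δR = √(6400) = 80.0 Ω
R = 1640 Ω, so δR/R = 80.0/1640 = 0.0487.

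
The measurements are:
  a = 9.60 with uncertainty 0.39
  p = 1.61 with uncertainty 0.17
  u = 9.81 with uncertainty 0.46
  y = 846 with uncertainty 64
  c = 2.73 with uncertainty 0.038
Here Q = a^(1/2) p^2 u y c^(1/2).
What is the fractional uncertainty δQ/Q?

0.230

Each factor contributes (exponent × relative error)² to (δQ/Q)²:
  (½·δa/a)² = (0.5×0.0406)² = 0.000413;  (2·δp/p)² = (2×0.106)² = 0.0446;  (1·δu/u)² = (1×0.0469)² = 0.00220;  (1·δy/y)² = (1×0.0757)² = 0.00572;  (½·δc/c)² = (0.5×0.0139)² = 4.84e-05
δQ/Q = √(0.0530) = 0.230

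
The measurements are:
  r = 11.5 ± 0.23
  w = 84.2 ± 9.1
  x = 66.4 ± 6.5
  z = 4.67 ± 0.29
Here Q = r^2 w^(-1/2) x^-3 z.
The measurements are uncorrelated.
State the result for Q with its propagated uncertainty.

For a monomial Q ∝ r^2, w^(-1/2), x^-3, z, fractional errors add in quadrature:
  (2·δr/r)² = (2×0.0200)² = 0.00160;  (−½·δw/w)² = (-0.5×0.108)² = 0.00292;  (-3·δx/x)² = (-3×0.0979)² = 0.0862;  (1·δz/z)² = (1×0.0621)² = 0.00386
δQ/Q = √(0.0946) = 0.308
Q = 0.000230, so δQ = 0.308 × 0.000230 = 7.07e-05.

(2.30 ± 0.707) × 10^-4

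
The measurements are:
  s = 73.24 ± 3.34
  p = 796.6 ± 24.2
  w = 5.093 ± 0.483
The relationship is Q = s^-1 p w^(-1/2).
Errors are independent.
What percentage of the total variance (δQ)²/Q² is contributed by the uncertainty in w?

42.8%

(δQ/Q)² = (-1·δs/s)² + (1·δp/p)² + (−½·δw/w)²
  s term: (-1×0.0456)² = 0.00208
  p term: (1×0.0304)² = 0.000923
  w term: (-0.5×0.0948)² = 0.00225
Total = 0.00525. Share from w = 0.00225/0.00525 = 0.428.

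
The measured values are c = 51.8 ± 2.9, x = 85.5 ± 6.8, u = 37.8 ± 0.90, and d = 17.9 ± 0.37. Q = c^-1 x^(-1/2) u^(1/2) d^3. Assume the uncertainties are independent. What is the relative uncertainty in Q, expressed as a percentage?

Relative error in a monomial: (δQ/Q)² = Σ (nᵢ · δxᵢ/xᵢ)².
  (-1·δc/c)² = (-1×0.0560)² = 0.00313;  (−½·δx/x)² = (-0.5×0.0795)² = 0.00158;  (½·δu/u)² = (0.5×0.0238)² = 0.000142;  (3·δd/d)² = (3×0.0207)² = 0.00385
δQ/Q = √(0.00870) = 0.0933

9.33%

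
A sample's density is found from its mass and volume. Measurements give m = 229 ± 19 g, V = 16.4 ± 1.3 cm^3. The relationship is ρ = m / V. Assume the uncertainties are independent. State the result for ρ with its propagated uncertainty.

14.0 ± 1.60 g/cm^3

For a monomial ρ ∝ m, V^-1, fractional errors add in quadrature:
  (1·δm/m)² = (1×0.0830)² = 0.00688;  (-1·δV/V)² = (-1×0.0793)² = 0.00628
δρ/ρ = √(0.0132) = 0.115
ρ = 14.0 g/cm^3, so δρ = 0.115 × 14.0 = 1.60 g/cm^3.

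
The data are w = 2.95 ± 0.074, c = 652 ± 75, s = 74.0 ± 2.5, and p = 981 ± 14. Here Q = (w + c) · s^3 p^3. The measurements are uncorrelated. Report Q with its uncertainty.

Let u = w + c = 655. δu = √(δw² + δc²) = √(0.00548 + 5620) = 75.0, so δu/u = 0.115.
Q is then a monomial in u, s, p:
δQ/Q = √((δu/u)² + (3·δs/s)² + (3·δp/p)²) = √(0.0131 + 0.0103 + 0.00183) = 0.159
Q = 2.51e+17, so δQ = 0.159 × 2.51e+17 = 3.98e+16.

(2.51 ± 0.398) × 10^17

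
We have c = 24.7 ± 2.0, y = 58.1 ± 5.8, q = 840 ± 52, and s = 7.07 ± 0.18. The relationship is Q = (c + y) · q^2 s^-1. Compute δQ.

Let u = c + y = 82.8. δu = √(δc² + δy²) = √(4.00 + 33.6) = 6.14, so δu/u = 0.0741.
Q is then a monomial in u, q, s:
δQ/Q = √((δu/u)² + (2·δq/q)² + (-1·δs/s)²) = √(0.00549 + 0.0153 + 0.000648) = 0.147
Q = 8.26e+06, so δQ = 0.147 × 8.26e+06 = 1.21e+06.

1.21e+06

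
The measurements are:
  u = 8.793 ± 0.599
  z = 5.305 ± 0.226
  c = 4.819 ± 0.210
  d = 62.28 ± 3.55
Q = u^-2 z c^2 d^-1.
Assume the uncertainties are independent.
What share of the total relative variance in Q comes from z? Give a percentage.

(δQ/Q)² = (-2·δu/u)² + (1·δz/z)² + (2·δc/c)² + (-1·δd/d)²
  u term: (-2×0.0681)² = 0.0186
  z term: (1×0.0426)² = 0.00181
  c term: (2×0.0436)² = 0.00760
  d term: (-1×0.0570)² = 0.00325
Total = 0.0312. Share from z = 0.00181/0.0312 = 0.0581.

5.81%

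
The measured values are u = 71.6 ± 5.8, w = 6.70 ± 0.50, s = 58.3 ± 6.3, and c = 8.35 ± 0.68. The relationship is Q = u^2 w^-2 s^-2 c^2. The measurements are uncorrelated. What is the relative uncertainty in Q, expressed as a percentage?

34.9%

For a monomial Q ∝ u^2, w^-2, s^-2, c^2, fractional errors add in quadrature:
  (2·δu/u)² = (2×0.0810)² = 0.0262;  (-2·δw/w)² = (-2×0.0746)² = 0.0223;  (-2·δs/s)² = (-2×0.108)² = 0.0467;  (2·δc/c)² = (2×0.0814)² = 0.0265
δQ/Q = √(0.122) = 0.349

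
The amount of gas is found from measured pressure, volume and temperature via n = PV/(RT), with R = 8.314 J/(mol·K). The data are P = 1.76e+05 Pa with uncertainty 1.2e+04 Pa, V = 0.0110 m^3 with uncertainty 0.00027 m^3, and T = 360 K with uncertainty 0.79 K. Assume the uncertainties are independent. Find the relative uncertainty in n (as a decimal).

0.0725

For a monomial n ∝ P, V, T^-1, fractional errors add in quadrature:
  (1·δP/P)² = (1×0.0682)² = 0.00465;  (1·δV/V)² = (1×0.0245)² = 0.000602;  (-1·δT/T)² = (-1×0.00219)² = 4.82e-06
δn/n = √(0.00526) = 0.0725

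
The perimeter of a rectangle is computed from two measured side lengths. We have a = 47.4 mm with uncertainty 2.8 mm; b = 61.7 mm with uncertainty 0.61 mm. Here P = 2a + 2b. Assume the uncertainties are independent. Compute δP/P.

0.0263

Absolute uncertainties add in quadrature for a linear combination:
  (2·δa)² = 31.4;  (2·δb)² = 1.49
δP = √(32.8) = 5.73 mm
P = 218 mm, so δP/P = 5.73/218 = 0.0263.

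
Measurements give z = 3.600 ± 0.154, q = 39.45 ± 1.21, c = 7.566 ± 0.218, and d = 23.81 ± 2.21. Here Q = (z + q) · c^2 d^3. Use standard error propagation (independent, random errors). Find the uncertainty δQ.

Let u = z + q = 43.05. δu = √(δz² + δq²) = √(0.0237 + 1.46) = 1.22, so δu/u = 0.0283.
Q is then a monomial in u, c, d:
δQ/Q = √((δu/u)² + (2·δc/c)² + (3·δd/d)²) = √(0.000803 + 0.00332 + 0.0775) = 0.286
Q = 3.326e+07, so δQ = 0.286 × 3.326e+07 = 9.51e+06.

9.51e+06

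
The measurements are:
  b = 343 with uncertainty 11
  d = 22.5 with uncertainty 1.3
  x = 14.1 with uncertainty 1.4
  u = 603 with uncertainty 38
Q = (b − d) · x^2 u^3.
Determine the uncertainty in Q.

Let w = b − d = 320. δw = √(δb² + δd²) = √(121 + 1.69) = 11.1, so δw/w = 0.0346.
Q is then a monomial in w, x, u:
δQ/Q = √((δw/w)² + (2·δx/x)² + (3·δu/u)²) = √(0.00119 + 0.0394 + 0.0357) = 0.276
Q = 1.4e+13, so δQ = 0.276 × 1.4e+13 = 3.86e+12.

3.86e+12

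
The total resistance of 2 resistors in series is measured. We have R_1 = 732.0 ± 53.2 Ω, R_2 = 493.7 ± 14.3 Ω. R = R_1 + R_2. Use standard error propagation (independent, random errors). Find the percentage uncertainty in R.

4.49%

Sums and differences: (δR)² = Σ (cᵢ δxᵢ)².
  (δR_1)² = 2830;  (δR_2)² = 204
δR = √(3030) = 55.1 Ω
R = 1226 Ω, so δR/R = 55.1/1226 = 0.0449.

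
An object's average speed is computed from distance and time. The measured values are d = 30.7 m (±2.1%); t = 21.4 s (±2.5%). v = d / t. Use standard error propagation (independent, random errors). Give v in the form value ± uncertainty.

1.43 ± 0.0468 m/s

For a monomial v ∝ d, t^-1, fractional errors add in quadrature:
  (1·δd/d)² = (1×0.0210)² = 0.000441;  (-1·δt/t)² = (-1×0.0250)² = 0.000625
δv/v = √(0.00107) = 0.0326
v = 1.43 m/s, so δv = 0.0326 × 1.43 = 0.0468 m/s.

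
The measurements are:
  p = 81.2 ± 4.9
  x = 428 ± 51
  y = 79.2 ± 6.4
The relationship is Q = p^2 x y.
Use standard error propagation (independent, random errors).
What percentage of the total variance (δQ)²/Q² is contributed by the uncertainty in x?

40.2%

(δQ/Q)² = (2·δp/p)² + (1·δx/x)² + (1·δy/y)²
  p term: (2×0.0603)² = 0.0146
  x term: (1×0.119)² = 0.0142
  y term: (1×0.0808)² = 0.00653
Total = 0.0353. Share from x = 0.0142/0.0353 = 0.402.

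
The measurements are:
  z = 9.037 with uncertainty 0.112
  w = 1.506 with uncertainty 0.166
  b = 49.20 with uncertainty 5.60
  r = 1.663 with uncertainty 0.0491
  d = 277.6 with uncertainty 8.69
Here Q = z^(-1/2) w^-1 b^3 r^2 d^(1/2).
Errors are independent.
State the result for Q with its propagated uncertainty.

(1.212 ± 0.441) × 10^6

Q is a product of powers, so relative uncertainties combine in quadrature:
  (−½·δz/z)² = (-0.5×0.0124)² = 3.84e-05;  (-1·δw/w)² = (-1×0.110)² = 0.0121;  (3·δb/b)² = (3×0.114)² = 0.117;  (2·δr/r)² = (2×0.0295)² = 0.00349;  (½·δd/d)² = (0.5×0.0313)² = 0.000245
δQ/Q = √(0.133) = 0.364
Q = 1.212e+06, so δQ = 0.364 × 1.212e+06 = 4.41e+05.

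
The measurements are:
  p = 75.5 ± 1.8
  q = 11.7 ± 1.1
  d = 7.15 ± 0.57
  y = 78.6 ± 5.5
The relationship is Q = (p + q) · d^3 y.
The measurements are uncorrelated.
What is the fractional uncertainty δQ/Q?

0.250

Let u = p + q = 87.2. δu = √(δp² + δq²) = √(3.24 + 1.21) = 2.11, so δu/u = 0.0242.
Q is then a monomial in u, d, y:
δQ/Q = √((δu/u)² + (3·δd/d)² + (1·δy/y)²) = √(0.000585 + 0.0572 + 0.00490) = 0.250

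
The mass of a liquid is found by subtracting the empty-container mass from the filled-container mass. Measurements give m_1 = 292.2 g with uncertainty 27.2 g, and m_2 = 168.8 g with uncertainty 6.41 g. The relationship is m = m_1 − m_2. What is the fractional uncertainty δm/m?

0.226

m is a linear combination, so absolute uncertainties add in quadrature:
  (δm_1)² = 740;  (δm_2)² = 41.1
δm = √(781) = 27.9 g
m = 123.4 g, so δm/m = 27.9/123.4 = 0.226.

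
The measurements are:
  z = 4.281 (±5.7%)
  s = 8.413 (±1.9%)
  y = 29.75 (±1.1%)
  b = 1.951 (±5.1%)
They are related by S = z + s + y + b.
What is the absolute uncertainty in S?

0.450

Sums and differences: (δS)² = Σ (cᵢ δxᵢ)².
  (δz)² = 0.0595;  (δs)² = 0.0256;  (δy)² = 0.107;  (δb)² = 0.00990
δS = √(0.202) = 0.450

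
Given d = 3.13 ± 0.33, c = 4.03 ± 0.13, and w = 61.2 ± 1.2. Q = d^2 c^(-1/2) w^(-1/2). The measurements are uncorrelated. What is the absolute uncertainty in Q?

0.132

Relative error in a monomial: (δQ/Q)² = Σ (nᵢ · δxᵢ/xᵢ)².
  (2·δd/d)² = (2×0.105)² = 0.0445;  (−½·δc/c)² = (-0.5×0.0323)² = 0.000260;  (−½·δw/w)² = (-0.5×0.0196)² = 9.61e-05
δQ/Q = √(0.0448) = 0.212
Q = 0.624, so δQ = 0.212 × 0.624 = 0.132.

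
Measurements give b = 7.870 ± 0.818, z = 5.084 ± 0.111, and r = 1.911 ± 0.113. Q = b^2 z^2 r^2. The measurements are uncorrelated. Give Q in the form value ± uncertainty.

Relative error in a monomial: (δQ/Q)² = Σ (nᵢ · δxᵢ/xᵢ)².
  (2·δb/b)² = (2×0.104)² = 0.0432;  (2·δz/z)² = (2×0.0218)² = 0.00191;  (2·δr/r)² = (2×0.0591)² = 0.0140
δQ/Q = √(0.0591) = 0.243
Q = 5846, so δQ = 0.243 × 5846 = 1420.

5846 ± 1420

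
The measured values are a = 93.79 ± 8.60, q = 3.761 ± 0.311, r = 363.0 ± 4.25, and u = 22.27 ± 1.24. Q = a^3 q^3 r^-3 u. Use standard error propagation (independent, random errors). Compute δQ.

Since Q is a product/quotient, work with relative uncertainties:
  (3·δa/a)² = (3×0.0917)² = 0.0757;  (3·δq/q)² = (3×0.0827)² = 0.0615;  (-3·δr/r)² = (-3×0.0117)² = 0.00123;  (1·δu/u)² = (1×0.0557)² = 0.00310
δQ/Q = √(0.142) = 0.376
Q = 20.44, so δQ = 0.376 × 20.44 = 7.69.

7.69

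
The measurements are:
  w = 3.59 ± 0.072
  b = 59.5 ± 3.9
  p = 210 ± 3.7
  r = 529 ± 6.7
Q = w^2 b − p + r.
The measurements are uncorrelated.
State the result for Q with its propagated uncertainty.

Let h = w^2·b = 767. δh/h = √((2·δw/w)² + (1·δb/b)²) = √(0.00161 + 0.00430) = 0.0768, so δh = 58.9.
Q = h − p + r: δQ = √(δh² + δp² + δr²) = √(3470 + 13.7 + 44.9) = 59.4
Q = 1090.

1090 ± 59.4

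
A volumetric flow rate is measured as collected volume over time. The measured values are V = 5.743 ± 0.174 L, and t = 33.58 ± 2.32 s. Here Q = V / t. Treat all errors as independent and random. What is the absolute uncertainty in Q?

0.0129 L/s

Products/powers → add relative errors in quadrature, weighted by exponent:
  (1·δV/V)² = (1×0.0303)² = 0.000918;  (-1·δt/t)² = (-1×0.0691)² = 0.00477
δQ/Q = √(0.00569) = 0.0754
Q = 0.1710 L/s, so δQ = 0.0754 × 0.1710 = 0.0129 L/s.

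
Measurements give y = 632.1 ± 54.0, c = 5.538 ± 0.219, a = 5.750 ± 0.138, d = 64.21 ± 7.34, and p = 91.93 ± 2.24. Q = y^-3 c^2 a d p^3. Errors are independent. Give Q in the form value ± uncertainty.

34.83 ± 10.5

Relative error in a monomial: (δQ/Q)² = Σ (nᵢ · δxᵢ/xᵢ)².
  (-3·δy/y)² = (-3×0.0854)² = 0.0657;  (2·δc/c)² = (2×0.0395)² = 0.00626;  (1·δa/a)² = (1×0.0240)² = 0.000576;  (1·δd/d)² = (1×0.114)² = 0.0131;  (3·δp/p)² = (3×0.0244)² = 0.00534
δQ/Q = √(0.0909) = 0.302
Q = 34.83, so δQ = 0.302 × 34.83 = 10.5.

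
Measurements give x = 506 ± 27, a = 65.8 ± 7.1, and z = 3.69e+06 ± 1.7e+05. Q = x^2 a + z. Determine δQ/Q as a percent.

12.5%

Let p = x^2·a = 1.68e+07. δp/p = √((2·δx/x)² + (1·δa/a)²) = √(0.0114 + 0.0116) = 0.152, so δp = 2.56e+06.
Q = p + z: δQ = √(δp² + δz²) = √(6.54e+12 + 2.89e+10) = 2.56e+06
Q = 2.05e+07, so δQ/Q = 2.56e+06/2.05e+07 = 0.125.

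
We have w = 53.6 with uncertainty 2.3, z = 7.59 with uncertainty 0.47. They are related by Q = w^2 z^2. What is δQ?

Since Q is a product/quotient, work with relative uncertainties:
  (2·δw/w)² = (2×0.0429)² = 0.00737;  (2·δz/z)² = (2×0.0619)² = 0.0153
δQ/Q = √(0.0227) = 0.151
Q = 1.66e+05, so δQ = 0.151 × 1.66e+05 = 24900.

24900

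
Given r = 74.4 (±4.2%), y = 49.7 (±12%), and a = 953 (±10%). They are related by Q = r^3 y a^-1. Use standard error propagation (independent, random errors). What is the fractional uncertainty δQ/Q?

Since Q is a product/quotient, work with relative uncertainties:
  (3·δr/r)² = (3×0.0420)² = 0.0159;  (1·δy/y)² = (1×0.120)² = 0.0144;  (-1·δa/a)² = (-1×0.100)² = 0.0100
δQ/Q = √(0.0403) = 0.201

0.201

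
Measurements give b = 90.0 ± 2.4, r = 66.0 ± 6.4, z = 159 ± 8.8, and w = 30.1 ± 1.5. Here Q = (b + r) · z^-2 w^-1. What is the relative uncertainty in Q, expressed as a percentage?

12.9%

Let u = b + r = 156. δu = √(δb² + δr²) = √(5.76 + 41.0) = 6.84, so δu/u = 0.0438.
Q is then a monomial in u, z, w:
δQ/Q = √((δu/u)² + (-2·δz/z)² + (-1·δw/w)²) = √(0.00192 + 0.0123 + 0.00248) = 0.129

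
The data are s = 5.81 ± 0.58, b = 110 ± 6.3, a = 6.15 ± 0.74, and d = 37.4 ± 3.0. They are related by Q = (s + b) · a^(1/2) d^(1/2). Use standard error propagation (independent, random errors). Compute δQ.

Let u = s + b = 116. δu = √(δs² + δb²) = √(0.336 + 39.7) = 6.33, so δu/u = 0.0546.
Q is then a monomial in u, a, d:
δQ/Q = √((δu/u)² + (½·δa/a)² + (½·δd/d)²) = √(0.00298 + 0.00362 + 0.00161) = 0.0906
Q = 1760, so δQ = 0.0906 × 1760 = 159.

159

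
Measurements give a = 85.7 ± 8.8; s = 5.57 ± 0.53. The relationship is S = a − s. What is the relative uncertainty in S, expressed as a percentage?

11.0%

Each term contributes (cᵢ δxᵢ)² to (δS)²:
  (δa)² = 77.4;  (δs)² = 0.281
δS = √(77.7) = 8.82
S = 80.1, so δS/S = 8.82/80.1 = 0.110.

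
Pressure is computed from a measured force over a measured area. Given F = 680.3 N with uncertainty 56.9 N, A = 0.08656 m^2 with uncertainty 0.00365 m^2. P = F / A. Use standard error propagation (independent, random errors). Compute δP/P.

Relative error in a monomial: (δP/P)² = Σ (nᵢ · δxᵢ/xᵢ)².
  (1·δF/F)² = (1×0.0836)² = 0.00700;  (-1·δA/A)² = (-1×0.0422)² = 0.00178
δP/P = √(0.00877) = 0.0937

0.0937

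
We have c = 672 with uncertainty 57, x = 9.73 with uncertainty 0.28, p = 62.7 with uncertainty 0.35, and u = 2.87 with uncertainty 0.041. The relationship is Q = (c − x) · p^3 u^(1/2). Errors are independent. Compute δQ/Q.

0.0880

Let w = c − x = 662. δw = √(δc² + δx²) = √(3250 + 0.0784) = 57.0, so δw/w = 0.0861.
Q is then a monomial in w, p, u:
δQ/Q = √((δw/w)² + (3·δp/p)² + (½·δu/u)²) = √(0.00741 + 0.000280 + 5.1e-05) = 0.0880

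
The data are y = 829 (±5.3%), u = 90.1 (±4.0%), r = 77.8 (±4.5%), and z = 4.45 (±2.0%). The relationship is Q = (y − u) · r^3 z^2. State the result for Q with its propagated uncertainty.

(6.89 ± 1.05) × 10^9

Let w = y − u = 739. δw = √(δy² + δu²) = √(1930 + 13.0) = 44.1, so δw/w = 0.0597.
Q is then a monomial in w, r, z:
δQ/Q = √((δw/w)² + (3·δr/r)² + (2·δz/z)²) = √(0.00356 + 0.0182 + 0.00160) = 0.153
Q = 6.89e+09, so δQ = 0.153 × 6.89e+09 = 1.05e+09.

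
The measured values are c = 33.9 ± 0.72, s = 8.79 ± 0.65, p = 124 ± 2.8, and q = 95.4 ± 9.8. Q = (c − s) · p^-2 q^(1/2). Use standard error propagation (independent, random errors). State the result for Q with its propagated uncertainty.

0.0160 ± 0.00125

Let u = c − s = 25.1. δu = √(δc² + δs²) = √(0.518 + 0.423) = 0.970, so δu/u = 0.0386.
Q is then a monomial in u, p, q:
δQ/Q = √((δu/u)² + (-2·δp/p)² + (½·δq/q)²) = √(0.00149 + 0.00204 + 0.00264) = 0.0785
Q = 0.0160, so δQ = 0.0785 × 0.0160 = 0.00125.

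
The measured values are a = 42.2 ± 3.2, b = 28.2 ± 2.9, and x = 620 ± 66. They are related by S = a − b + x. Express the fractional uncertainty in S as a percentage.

10.4%

For a sum/difference, combine absolute errors in quadrature:
  (δa)² = 10.2;  (δb)² = 8.41;  (δx)² = 4360
δS = √(4370) = 66.1
S = 634, so δS/S = 66.1/634 = 0.104.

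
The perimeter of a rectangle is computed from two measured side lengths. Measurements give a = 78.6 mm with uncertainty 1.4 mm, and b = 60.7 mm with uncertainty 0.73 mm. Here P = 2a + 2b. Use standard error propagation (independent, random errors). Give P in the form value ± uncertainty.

Absolute uncertainties add in quadrature for a linear combination:
  (2·δa)² = 7.84;  (2·δb)² = 2.13
δP = √(9.97) = 3.16 mm
P = 279 mm.

279 ± 3.16 mm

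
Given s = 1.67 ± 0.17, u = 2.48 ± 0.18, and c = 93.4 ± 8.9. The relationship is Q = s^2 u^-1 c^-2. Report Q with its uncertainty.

For a monomial Q ∝ s^2, u^-1, c^-2, fractional errors add in quadrature:
  (2·δs/s)² = (2×0.102)² = 0.0415;  (-1·δu/u)² = (-1×0.0726)² = 0.00527;  (-2·δc/c)² = (-2×0.0953)² = 0.0363
δQ/Q = √(0.0830) = 0.288
Q = 0.000129, so δQ = 0.288 × 0.000129 = 3.71e-05.

(1.29 ± 0.371) × 10^-4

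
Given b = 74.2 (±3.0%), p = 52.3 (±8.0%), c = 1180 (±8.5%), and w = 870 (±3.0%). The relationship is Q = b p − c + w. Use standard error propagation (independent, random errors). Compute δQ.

347

Let h = b·p = 3880. δh/h = √((1·δb/b)² + (1·δp/p)²) = √(0.000900 + 0.00640) = 0.0854, so δh = 332.
Q = h − c + w: δQ = √(δh² + δc² + δw²) = √(1.1e+05 + 10100 + 681) = 347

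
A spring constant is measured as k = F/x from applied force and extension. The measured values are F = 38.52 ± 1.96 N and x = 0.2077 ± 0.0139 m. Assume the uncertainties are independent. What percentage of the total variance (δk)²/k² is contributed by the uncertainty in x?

63.4%

(δk/k)² = (1·δF/F)² + (-1·δx/x)²
  F term: (1×0.0509)² = 0.00259
  x term: (-1×0.0669)² = 0.00448
Total = 0.00707. Share from x = 0.00448/0.00707 = 0.634.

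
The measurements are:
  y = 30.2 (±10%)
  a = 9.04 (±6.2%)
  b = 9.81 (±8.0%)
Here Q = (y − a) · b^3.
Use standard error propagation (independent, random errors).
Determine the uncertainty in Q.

5600

Let u = y − a = 21.2. δu = √(δy² + δa²) = √(9.12 + 0.314) = 3.07, so δu/u = 0.145.
Q is then a monomial in u, b:
δQ/Q = √((δu/u)² + (3·δb/b)²) = √(0.0211 + 0.0576) = 0.280
Q = 20000, so δQ = 0.280 × 20000 = 5600.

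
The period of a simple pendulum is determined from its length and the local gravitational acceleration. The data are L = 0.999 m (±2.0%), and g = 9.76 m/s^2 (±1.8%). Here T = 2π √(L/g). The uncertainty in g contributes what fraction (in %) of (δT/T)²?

(δT/T)² = (½·δL/L)² + (−½·δg/g)²
  L term: (0.5×0.0200)² = 0.000100
  g term: (-0.5×0.0180)² = 8.1e-05
Total = 0.000181. Share from g = 8.1e-05/0.000181 = 0.448.

44.8%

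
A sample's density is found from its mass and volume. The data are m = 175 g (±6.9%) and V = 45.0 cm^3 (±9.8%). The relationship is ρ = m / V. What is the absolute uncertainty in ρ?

Relative error in a monomial: (δρ/ρ)² = Σ (nᵢ · δxᵢ/xᵢ)².
  (1·δm/m)² = (1×0.0690)² = 0.00476;  (-1·δV/V)² = (-1×0.0980)² = 0.00960
δρ/ρ = √(0.0144) = 0.120
ρ = 3.89 g/cm^3, so δρ = 0.120 × 3.89 = 0.466 g/cm^3.

0.466 g/cm^3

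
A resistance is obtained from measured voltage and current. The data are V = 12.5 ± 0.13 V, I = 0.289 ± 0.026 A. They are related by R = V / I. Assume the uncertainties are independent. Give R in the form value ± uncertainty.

Relative error in a monomial: (δR/R)² = Σ (nᵢ · δxᵢ/xᵢ)².
  (1·δV/V)² = (1×0.0104)² = 0.000108;  (-1·δI/I)² = (-1×0.0900)² = 0.00809
δR/R = √(0.00820) = 0.0906
R = 43.3 Ω, so δR = 0.0906 × 43.3 = 3.92 Ω.

43.3 ± 3.92 Ω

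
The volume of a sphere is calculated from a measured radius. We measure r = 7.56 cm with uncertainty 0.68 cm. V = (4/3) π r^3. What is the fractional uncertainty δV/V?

0.270

V is a product of powers, so relative uncertainties combine in quadrature:
  (3·δr/r)² = (3×0.0899)² = 0.0728
δV/V = √(0.0728) = 0.270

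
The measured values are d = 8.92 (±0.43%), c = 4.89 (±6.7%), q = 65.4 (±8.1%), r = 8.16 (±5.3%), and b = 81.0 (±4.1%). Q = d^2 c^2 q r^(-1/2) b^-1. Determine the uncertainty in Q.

88.3

Q is a product of powers, so relative uncertainties combine in quadrature:
  (2·δd/d)² = (2×0.00430)² = 7.4e-05;  (2·δc/c)² = (2×0.0670)² = 0.0180;  (1·δq/q)² = (1×0.0810)² = 0.00656;  (−½·δr/r)² = (-0.5×0.0530)² = 0.000702;  (-1·δb/b)² = (-1×0.0410)² = 0.00168
δQ/Q = √(0.0270) = 0.164
Q = 538, so δQ = 0.164 × 538 = 88.3.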